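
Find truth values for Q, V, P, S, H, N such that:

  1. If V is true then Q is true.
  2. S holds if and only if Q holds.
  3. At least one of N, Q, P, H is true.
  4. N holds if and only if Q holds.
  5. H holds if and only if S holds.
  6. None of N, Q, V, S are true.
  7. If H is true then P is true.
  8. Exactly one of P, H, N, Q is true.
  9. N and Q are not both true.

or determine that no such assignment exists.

Q=F, V=F, P=T, S=F, H=F, N=F

  (1) V=F ⇒ Q: vacuous ✓
  (2) S=F, Q=F — same ✓
  (3) {N, Q, P, H}: 1 true — at least one ✓
  (4) N=F, Q=F — same ✓
  (5) H=F, S=F — same ✓
  (6) {N, Q, V, S}: 0 true — none ✓
  (7) H=F ⇒ P: vacuous ✓
  (8) {P, H, N, Q}: 1 true — exactly one ✓
  (9) N=F, Q=F — not both ✓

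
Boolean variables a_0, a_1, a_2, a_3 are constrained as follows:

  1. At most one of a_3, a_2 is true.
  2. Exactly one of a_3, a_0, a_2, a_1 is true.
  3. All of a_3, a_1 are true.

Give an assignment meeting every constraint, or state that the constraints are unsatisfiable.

No satisfying assignment exists.

Case a_1 = True:
  (2) with a_1=T forces a_3 = False.
  Constraint (3) is violated (a_3=F) — contradiction.
Case a_1 = False:
  Constraint (3) is violated (a_1=F) — contradiction.
Both cases fail — unsatisfiable.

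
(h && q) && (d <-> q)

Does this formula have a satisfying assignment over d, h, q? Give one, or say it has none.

d=T, h=T, q=T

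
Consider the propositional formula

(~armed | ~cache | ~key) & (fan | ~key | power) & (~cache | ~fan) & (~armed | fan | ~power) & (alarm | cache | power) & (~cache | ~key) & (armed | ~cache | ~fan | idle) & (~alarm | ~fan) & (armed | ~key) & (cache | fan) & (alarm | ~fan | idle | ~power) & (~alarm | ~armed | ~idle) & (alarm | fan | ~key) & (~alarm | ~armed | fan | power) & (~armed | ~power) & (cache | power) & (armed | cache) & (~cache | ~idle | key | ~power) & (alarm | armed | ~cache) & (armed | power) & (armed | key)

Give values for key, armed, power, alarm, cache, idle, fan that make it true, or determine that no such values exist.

Set key = False.
  then (armed | key) forces armed = True.
  then (~armed | ~power) forces power = False.
  then (cache | power) forces cache = True.
  then (~cache | ~fan) forces fan = False.
  then (~alarm | ~armed | fan | power) forces alarm = False.
Set idle = True.
All clauses satisfied.

key: False; armed: True; power: False; alarm: False; cache: True; idle: True; fan: False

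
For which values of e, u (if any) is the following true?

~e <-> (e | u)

e: False, u: True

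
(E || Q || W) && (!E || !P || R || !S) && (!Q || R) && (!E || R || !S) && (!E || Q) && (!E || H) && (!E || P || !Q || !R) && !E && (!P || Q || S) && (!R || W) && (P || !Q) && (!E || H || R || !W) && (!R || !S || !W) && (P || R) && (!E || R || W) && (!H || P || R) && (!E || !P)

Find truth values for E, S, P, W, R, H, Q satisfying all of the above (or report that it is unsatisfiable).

Unit clause (!E) forces E = False.
Set S = False.
Set P = False.
  then (P || !Q) forces Q = False.
  then (P || R) forces R = True.
  then (E || Q || W) forces W = True.
Set H = False.
All clauses satisfied.

E: False; S: False; P: False; W: True; R: True; H: False; Q: False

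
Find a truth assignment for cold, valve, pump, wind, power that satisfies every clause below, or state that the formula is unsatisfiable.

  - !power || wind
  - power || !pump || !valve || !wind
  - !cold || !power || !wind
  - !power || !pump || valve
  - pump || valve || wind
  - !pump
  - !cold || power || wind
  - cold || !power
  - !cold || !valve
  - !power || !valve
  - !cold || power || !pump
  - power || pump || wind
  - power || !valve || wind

cold=F; valve=F; pump=F; wind=T; power=F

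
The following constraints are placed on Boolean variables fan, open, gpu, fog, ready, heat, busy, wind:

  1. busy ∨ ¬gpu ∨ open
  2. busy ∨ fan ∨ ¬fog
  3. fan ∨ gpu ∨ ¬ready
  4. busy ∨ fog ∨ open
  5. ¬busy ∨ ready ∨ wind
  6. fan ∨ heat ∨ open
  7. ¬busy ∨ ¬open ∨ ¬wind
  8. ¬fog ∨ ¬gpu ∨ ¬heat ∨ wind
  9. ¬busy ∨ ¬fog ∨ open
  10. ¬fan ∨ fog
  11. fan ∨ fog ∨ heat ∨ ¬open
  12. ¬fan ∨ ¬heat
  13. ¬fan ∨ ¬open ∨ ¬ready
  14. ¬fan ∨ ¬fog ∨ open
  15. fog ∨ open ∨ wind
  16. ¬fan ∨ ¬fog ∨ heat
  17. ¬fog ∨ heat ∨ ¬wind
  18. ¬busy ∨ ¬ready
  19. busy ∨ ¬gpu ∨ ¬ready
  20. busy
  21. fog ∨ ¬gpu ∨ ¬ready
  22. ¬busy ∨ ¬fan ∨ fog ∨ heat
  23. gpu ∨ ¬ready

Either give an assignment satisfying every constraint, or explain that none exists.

fan: False; open: False; gpu: False; fog: False; ready: False; heat: True; busy: True; wind: True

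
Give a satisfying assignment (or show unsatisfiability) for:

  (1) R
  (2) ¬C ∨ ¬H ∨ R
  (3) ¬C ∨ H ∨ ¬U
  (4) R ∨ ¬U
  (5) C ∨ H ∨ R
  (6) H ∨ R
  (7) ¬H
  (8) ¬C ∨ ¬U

C=F, U=F, R=T, H=F

Unit clause (R) forces R = True.
Unit clause (¬H) forces H = False.
Set C = False.
Set U = False.
Check each clause:
  (R): R holds.
  (¬C ∨ ¬H ∨ R): ¬C holds.
  (¬C ∨ H ∨ ¬U): ¬C holds.
  (R ∨ ¬U): R holds.
  (C ∨ H ∨ R): R holds.
  (H ∨ R): R holds.
  (¬H): ¬H holds.
  (¬C ∨ ¬U): ¬C holds.
All clauses satisfied.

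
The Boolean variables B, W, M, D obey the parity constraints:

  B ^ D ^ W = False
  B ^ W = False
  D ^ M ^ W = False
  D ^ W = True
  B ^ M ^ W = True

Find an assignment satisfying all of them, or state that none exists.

B=T; W=T; M=T; D=F

B ^ D ^ W = T ^ F ^ T = False ✓
B ^ W = T ^ T = False ✓
D ^ M ^ W = F ^ T ^ T = False ✓
D ^ W = F ^ T = True ✓
B ^ M ^ W = T ^ T ^ T = True ✓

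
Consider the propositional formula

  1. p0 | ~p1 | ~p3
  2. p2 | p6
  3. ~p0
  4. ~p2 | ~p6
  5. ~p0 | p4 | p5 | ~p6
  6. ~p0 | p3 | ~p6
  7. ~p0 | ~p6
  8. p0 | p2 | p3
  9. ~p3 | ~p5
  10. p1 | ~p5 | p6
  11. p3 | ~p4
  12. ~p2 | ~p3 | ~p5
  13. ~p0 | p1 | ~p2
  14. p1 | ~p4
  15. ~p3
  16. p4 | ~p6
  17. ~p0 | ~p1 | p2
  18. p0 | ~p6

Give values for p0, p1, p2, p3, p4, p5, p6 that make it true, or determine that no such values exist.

p0: False; p1: False; p2: True; p3: False; p4: False; p5: False; p6: False

Unit clause (~p0) forces p0 = False.
Unit clause (~p3) forces p3 = False.
In (p0 | ~p6) only ~p6 is left, so p6 = False.
In (p2 | p6) only p2 is left, so p2 = True.
In (p3 | ~p4) only ~p4 is left, so p4 = False.
Set p1 = False.
  then (p1 | ~p5 | p6) forces p5 = False.
All clauses satisfied.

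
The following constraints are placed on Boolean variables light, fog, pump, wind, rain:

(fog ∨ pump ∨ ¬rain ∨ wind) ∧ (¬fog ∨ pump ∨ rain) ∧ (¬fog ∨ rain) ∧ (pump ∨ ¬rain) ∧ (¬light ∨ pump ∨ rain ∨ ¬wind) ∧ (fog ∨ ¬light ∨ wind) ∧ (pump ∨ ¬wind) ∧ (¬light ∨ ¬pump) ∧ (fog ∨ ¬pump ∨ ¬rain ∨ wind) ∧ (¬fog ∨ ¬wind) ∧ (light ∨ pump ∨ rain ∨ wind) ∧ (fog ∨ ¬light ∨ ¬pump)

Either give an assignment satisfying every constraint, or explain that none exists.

light: False; fog: True; pump: True; wind: False; rain: True

Try light = True:
  (¬light ∨ ¬pump) forces pump = False.
  (pump ∨ ¬rain) forces rain = False.
  (¬fog ∨ pump ∨ rain) forces fog = False.
  (¬light ∨ pump ∨ rain ∨ ¬wind) forces wind = False.
  clause (fog ∨ ¬light ∨ wind) is falsified — backtrack.
So light = False.
Set fog = True.
  then (¬fog ∨ rain) forces rain = True.
  then (pump ∨ ¬rain) forces pump = True.
  then (¬fog ∨ ¬wind) forces wind = False.
All clauses satisfied.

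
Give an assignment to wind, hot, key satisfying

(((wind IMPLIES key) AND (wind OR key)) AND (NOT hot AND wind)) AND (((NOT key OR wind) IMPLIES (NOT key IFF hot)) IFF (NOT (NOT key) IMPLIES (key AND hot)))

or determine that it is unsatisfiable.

Unsatisfiable — no assignment works.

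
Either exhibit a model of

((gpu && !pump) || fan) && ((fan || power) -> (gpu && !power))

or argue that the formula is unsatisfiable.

fan = True, gpu = True, power = False, pump = True

  (gpu && !pump) || fan = True
    gpu && !pump = False
      !pump = False
  (fan || power) -> (gpu && !power) = True
    fan || power = True
    gpu && !power = True
      !power = True
Both conjuncts True, so the formula holds.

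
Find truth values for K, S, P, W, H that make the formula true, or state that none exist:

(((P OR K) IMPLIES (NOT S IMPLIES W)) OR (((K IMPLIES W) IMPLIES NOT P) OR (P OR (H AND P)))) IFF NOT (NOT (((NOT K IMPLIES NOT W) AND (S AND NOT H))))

K=T, S=T, P=F, W=T, H=F

  (((P OR K) IMPLIES (NOT S IMPLIES W)) OR (((K IMPLIES W) IMPLIES NOT P) OR (P OR (H AND P)))) IFF NOT (NOT (((NOT K IMPLIES NOT W) AND (S AND NOT H)))) = True
    ((P OR K) IMPLIES (NOT S IMPLIES W)) OR (((K IMPLIES W) IMPLIES NOT P) OR (P OR (H AND P))) = True
      (P OR K) IMPLIES (NOT S IMPLIES W) = True
        P OR K = True
        NOT S IMPLIES W = True
          NOT S = False
      ((K IMPLIES W) IMPLIES NOT P) OR (P OR (H AND P)) = True
        (K IMPLIES W) IMPLIES NOT P = True
          K IMPLIES W = True
          NOT P = True
        P OR (H AND P) = False
          H AND P = False
    NOT (NOT (((NOT K IMPLIES NOT W) AND (S AND NOT H)))) = True
      NOT (((NOT K IMPLIES NOT W) AND (S AND NOT H))) = False
        (NOT K IMPLIES NOT W) AND (S AND NOT H) = True
          NOT K IMPLIES NOT W = True
            NOT K = False
            NOT W = False
          S AND NOT H = True
            NOT H = True
The formula evaluates to True.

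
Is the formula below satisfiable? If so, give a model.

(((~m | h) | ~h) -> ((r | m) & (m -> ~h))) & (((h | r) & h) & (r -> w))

m=F, w=T, r=T, h=T

  ((~m | h) | ~h) -> ((r | m) & (m -> ~h)) = True
    (~m | h) | ~h = True
      ~m | h = True
        ~m = True
      ~h = False
    (r | m) & (m -> ~h) = True
      r | m = True
      m -> ~h = True
        ~h = False
  ((h | r) & h) & (r -> w) = True
    (h | r) & h = True
      h | r = True
    r -> w = True
Both conjuncts True, so the formula holds.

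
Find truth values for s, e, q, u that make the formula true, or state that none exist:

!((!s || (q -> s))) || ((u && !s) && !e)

s = False, e = False, q = True, u = True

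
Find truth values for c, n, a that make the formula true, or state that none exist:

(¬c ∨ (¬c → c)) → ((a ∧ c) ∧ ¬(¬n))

c: True, n: True, a: True

  (¬c ∨ (¬c → c)) → ((a ∧ c) ∧ ¬(¬n)) = True
    ¬c ∨ (¬c → c) = True
      ¬c = False
      ¬c → c = True
        ¬c = False
    (a ∧ c) ∧ ¬(¬n) = True
      a ∧ c = True
      ¬(¬n) = True
        ¬n = False
The formula evaluates to True.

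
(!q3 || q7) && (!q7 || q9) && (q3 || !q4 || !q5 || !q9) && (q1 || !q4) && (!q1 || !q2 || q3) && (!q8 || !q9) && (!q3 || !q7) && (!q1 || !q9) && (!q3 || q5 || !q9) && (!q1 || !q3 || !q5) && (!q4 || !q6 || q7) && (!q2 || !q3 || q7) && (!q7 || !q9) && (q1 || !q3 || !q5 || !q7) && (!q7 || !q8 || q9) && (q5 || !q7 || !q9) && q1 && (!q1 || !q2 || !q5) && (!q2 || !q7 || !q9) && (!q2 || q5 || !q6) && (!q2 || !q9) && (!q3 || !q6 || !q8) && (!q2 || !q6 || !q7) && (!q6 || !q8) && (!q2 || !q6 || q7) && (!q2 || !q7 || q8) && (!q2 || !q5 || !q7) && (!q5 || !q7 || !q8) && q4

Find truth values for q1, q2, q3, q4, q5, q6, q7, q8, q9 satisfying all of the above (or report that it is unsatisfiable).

q1: True; q2: False; q3: False; q4: True; q5: True; q6: False; q7: False; q8: False; q9: False

Unit clause (q1) forces q1 = True.
Unit clause (q4) forces q4 = True.
In (!q1 || !q9) only !q9 is left, so q9 = False.
In (!q7 || q9) only !q7 is left, so q7 = False.
In (!q4 || !q6 || q7) only !q6 is left, so q6 = False.
In (!q3 || q7) only !q3 is left, so q3 = False.
In (!q1 || !q2 || q3) only !q2 is left, so q2 = False.
Set q5 = True.
Set q8 = False.
All clauses satisfied.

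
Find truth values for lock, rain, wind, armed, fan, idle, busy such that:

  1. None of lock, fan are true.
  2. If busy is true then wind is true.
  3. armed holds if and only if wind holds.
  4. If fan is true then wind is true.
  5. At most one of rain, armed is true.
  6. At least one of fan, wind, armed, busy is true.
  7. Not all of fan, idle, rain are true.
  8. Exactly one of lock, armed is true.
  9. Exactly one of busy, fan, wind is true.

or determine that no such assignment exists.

lock=F; rain=F; wind=T; armed=T; fan=F; idle=T; busy=F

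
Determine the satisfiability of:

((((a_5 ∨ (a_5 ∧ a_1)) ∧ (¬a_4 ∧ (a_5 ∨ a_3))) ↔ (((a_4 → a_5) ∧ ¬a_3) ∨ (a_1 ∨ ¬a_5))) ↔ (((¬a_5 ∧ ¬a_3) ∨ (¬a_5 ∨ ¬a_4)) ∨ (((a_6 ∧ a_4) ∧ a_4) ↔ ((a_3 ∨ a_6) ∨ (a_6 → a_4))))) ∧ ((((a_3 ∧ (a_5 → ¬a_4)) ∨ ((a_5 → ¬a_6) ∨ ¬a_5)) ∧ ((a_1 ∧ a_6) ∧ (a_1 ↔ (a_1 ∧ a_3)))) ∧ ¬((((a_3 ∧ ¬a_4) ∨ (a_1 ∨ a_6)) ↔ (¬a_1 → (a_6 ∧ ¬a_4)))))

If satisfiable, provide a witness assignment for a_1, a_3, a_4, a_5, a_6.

No satisfying assignment exists.

Case a_1 = True: the conjunct ¬((((a_3 ∧ ¬a_4) ∨ (a_1 ∨ a_6)) ↔ (¬a_1 → (a_6 ∧ ¬a_4)))) becomes ¬((True ↔ True)) = False.
Case a_1 = False: the conjunct a_1 is False.
Both cases fail — unsatisfiable.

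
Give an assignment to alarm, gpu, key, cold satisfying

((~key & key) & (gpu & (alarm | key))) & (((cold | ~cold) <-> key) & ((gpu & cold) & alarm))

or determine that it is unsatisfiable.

Case key = True: the conjunct ~key is False.
Case key = False: the conjunct key is False.
Both cases fail — unsatisfiable.

Unsatisfiable — no assignment works.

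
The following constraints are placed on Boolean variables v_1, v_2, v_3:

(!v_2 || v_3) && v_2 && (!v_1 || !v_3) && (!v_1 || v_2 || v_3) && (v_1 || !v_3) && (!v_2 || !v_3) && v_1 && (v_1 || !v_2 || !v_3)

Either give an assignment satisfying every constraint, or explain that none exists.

Case v_2 = True:
  (!v_2 || v_3) forces v_3 = True.
  Clause (!v_2 || !v_3) is falsified — contradiction.
Case v_2 = False:
  Clause (v_2) is falsified — contradiction.
Both cases fail, so the formula is unsatisfiable.

UNSATISFIABLE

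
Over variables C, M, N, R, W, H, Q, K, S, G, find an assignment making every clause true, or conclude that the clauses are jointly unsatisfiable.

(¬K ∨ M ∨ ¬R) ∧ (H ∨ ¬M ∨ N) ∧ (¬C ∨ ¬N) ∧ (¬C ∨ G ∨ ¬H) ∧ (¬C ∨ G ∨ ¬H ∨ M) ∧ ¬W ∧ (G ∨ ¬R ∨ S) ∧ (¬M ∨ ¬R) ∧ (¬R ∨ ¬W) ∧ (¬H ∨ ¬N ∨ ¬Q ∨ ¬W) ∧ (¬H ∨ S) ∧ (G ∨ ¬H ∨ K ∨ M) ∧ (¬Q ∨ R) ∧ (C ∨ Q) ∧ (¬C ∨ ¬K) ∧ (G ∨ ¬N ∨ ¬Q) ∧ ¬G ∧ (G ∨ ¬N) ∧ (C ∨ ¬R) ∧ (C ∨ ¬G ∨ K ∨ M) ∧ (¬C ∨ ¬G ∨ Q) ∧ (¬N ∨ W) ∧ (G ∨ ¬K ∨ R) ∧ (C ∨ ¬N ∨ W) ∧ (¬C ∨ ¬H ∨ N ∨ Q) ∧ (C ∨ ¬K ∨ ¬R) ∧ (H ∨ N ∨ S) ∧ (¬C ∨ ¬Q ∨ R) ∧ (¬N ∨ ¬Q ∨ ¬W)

Unit clause (¬W) forces W = False.
Unit clause (¬G) forces G = False.
In (G ∨ ¬N) only ¬N is left, so N = False.
Try C = False:
  (C ∨ Q) forces Q = True.
  (¬Q ∨ R) forces R = True.
  clause (C ∨ ¬R) is falsified — backtrack.
So C = True.
  then (¬C ∨ G ∨ ¬H) forces H = False.
  then (¬C ∨ ¬K) forces K = False.
  then (H ∨ N ∨ S) forces S = True.
  then (H ∨ ¬M ∨ N) forces M = False.
Set R = False.
  then (¬Q ∨ R) forces Q = False.
All clauses satisfied.

C=T, M=F, N=F, R=F, W=F, H=F, Q=F, K=F, S=T, G=F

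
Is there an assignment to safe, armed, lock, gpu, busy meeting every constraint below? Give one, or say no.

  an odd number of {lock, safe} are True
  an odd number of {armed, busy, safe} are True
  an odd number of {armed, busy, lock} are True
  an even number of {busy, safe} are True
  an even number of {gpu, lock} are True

Adding constraints 1, 2, 3 mod 2: every variable appears an even number of times on the left, so the left side is 0.
But the right sides sum to 1 (mod 2). 0 ≠ 1 — the system is inconsistent.

Unsatisfiable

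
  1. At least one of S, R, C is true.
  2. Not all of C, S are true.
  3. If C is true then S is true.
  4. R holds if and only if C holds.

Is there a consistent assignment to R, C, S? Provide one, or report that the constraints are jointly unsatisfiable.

R = False, C = False, S = True

  (1) {S, R, C}: 1 true — at least one ✓
  (2) {C, S}: 1/2 true — not all ✓
  (3) C=F ⇒ S: vacuous ✓
  (4) R=F, C=F — same ✓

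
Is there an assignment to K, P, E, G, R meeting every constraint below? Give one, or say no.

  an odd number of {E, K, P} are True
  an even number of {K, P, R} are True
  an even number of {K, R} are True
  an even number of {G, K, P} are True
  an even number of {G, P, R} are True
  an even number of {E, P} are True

K: True, P: False, E: False, G: True, R: True

{E, K, P}: 1 true → odd ✓
{K, P, R}: 2 true → even ✓
{K, R}: 2 true → even ✓
{G, K, P}: 2 true → even ✓
{G, P, R}: 2 true → even ✓
{E, P}: 0 true → even ✓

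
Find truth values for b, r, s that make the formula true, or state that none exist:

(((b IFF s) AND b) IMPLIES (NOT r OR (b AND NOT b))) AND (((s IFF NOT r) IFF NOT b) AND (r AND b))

Case b = True: the formula simplifies to (s IMPLIES NOT r) AND (NOT ((s IFF NOT r)) AND r).
  r = True: simplifies to NOT s AND NOT (NOT s).
    s = True: the conjunct NOT s is False.
    s = False: the conjunct NOT (NOT s) becomes NOT (NOT False) = False.
  r = False: the conjunct r is False.
Case b = False: the conjunct b is False.
Both cases fail — unsatisfiable.

No satisfying assignment exists.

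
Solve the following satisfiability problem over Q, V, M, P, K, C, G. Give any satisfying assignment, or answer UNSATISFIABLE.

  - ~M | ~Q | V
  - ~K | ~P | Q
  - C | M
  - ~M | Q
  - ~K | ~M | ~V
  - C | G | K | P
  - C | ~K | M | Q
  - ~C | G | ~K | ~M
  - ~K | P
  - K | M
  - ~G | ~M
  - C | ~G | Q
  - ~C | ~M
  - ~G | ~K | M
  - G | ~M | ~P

Q=T, V=F, M=F, P=T, K=T, C=T, G=F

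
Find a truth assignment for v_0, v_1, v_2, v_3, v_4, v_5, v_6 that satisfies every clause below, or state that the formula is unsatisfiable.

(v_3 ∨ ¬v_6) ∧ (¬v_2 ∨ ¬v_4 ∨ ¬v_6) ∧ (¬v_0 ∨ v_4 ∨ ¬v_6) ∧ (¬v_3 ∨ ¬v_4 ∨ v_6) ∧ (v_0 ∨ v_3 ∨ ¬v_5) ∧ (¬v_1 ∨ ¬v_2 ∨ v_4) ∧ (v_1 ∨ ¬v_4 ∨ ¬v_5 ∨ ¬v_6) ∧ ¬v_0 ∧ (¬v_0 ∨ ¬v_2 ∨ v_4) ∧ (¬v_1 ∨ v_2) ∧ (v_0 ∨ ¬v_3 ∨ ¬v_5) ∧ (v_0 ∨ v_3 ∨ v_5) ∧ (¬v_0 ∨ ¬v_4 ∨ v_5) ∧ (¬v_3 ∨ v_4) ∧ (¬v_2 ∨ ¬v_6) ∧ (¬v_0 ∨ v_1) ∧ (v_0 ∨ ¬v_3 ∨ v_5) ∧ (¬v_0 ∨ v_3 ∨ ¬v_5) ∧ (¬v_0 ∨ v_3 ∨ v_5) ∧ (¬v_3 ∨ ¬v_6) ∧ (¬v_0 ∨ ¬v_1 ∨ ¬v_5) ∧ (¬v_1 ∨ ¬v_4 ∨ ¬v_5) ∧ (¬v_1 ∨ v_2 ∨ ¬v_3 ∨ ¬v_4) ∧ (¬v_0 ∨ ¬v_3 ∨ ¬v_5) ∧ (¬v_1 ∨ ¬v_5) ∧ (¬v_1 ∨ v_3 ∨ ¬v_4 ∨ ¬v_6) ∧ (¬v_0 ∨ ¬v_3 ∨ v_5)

Unsatisfiable

Case v_5 = True:
  (¬v_0) forces v_0 = False.
  (v_0 ∨ v_3 ∨ ¬v_5) forces v_3 = True.
  Clause (v_0 ∨ ¬v_3 ∨ ¬v_5) is falsified — contradiction.
Case v_5 = False:
  (¬v_0) forces v_0 = False.
  (v_0 ∨ v_3 ∨ v_5) forces v_3 = True.
  Clause (v_0 ∨ ¬v_3 ∨ v_5) is falsified — contradiction.
Both cases fail, so the formula is unsatisfiable.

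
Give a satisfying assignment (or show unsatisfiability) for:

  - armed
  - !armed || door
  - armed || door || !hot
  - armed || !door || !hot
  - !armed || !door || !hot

Unit clause (armed) forces armed = True.
In (!armed || door) only door is left, so door = True.
In (!armed || !door || !hot) only !hot is left, so hot = False.
Check each clause:
  (armed): armed holds.
  (!armed || door): door holds.
  (armed || door || !hot): armed holds.
  (armed || !door || !hot): armed holds.
  (!armed || !door || !hot): !hot holds.
All clauses satisfied.

door=T, hot=F, armed=T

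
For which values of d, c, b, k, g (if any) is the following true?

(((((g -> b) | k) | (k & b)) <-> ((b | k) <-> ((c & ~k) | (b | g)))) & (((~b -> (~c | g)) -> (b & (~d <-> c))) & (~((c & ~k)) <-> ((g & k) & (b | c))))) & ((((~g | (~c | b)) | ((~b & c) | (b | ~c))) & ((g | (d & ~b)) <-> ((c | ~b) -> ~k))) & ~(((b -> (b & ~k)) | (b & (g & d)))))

UNSATISFIABLE

Case b = True: the formula simplifies to ((~d <-> c) & (~((c & ~k)) <-> (g & k))) & ((g <-> (c -> ~k)) & ~((~k | (g & d)))).
  k = True: simplifies to ((~d <-> c) & g) & ((g <-> ~c) & ~((g & d))).
    g = True: simplifies to (~d <-> c) & (~c & ~d).
      d = True: the conjunct ~d is False.
      d = False: simplifies to c & ~c.
        c = True: the conjunct ~c is False.
        c = False: the conjunct c is False.
    g = False: the conjunct g is False.
  k = False: the conjunct ~((~k | (g & d))) becomes ~((True | (g & d))) = False.
Case b = False: the conjunct ~(((b -> (b & ~k)) | (b & (g & d)))) becomes ~((True | False)) = False.
Both cases fail — unsatisfiable.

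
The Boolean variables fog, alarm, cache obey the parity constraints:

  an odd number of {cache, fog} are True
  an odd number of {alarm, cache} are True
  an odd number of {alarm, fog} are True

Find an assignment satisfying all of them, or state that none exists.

Adding constraints 1, 2, 3 mod 2: every variable appears an even number of times on the left, so the left side is 0.
But the right sides sum to 1 (mod 2). 0 ≠ 1 — the system is inconsistent.

No satisfying assignment exists.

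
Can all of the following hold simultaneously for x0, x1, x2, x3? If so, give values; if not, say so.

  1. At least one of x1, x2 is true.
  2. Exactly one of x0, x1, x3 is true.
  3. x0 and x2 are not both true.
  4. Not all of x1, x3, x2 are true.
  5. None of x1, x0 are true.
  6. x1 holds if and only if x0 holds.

x0=F, x1=F, x2=T, x3=T

  (1) {x1, x2}: 1 true — at least one ✓
  (2) {x0, x1, x3}: 1 true — exactly one ✓
  (3) x0=F, x2=T — not both ✓
  (4) {x1, x3, x2}: 2/3 true — not all ✓
  (5) {x1, x0}: 0 true — none ✓
  (6) x1=F, x0=F — same ✓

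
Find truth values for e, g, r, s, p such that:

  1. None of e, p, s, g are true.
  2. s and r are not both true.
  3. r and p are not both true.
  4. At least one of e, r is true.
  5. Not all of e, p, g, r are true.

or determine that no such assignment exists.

e = False; g = False; r = True; s = False; p = False

  (1) {e, p, s, g}: 0 true — none ✓
  (2) s=F, r=T — not both ✓
  (3) r=T, p=F — not both ✓
  (4) {e, r}: 1 true — at least one ✓
  (5) {e, p, g, r}: 1/4 true — not all ✓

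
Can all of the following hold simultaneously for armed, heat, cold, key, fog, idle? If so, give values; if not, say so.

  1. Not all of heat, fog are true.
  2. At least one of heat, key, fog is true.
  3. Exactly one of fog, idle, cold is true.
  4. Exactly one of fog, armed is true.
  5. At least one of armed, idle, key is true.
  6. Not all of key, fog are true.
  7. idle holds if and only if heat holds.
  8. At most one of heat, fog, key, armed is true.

Case armed = True:
  (4) with armed=T forces fog = False.
  (8) with armed=T forces heat = False.
  (2) with heat=F, fog=F forces key = True.
  Constraint (8) is violated (key=T, armed=T) — contradiction.
Case armed = False:
  (4) with armed=F forces fog = True.
  (1) with fog=T forces heat = False.
  (3) with fog=T forces idle = False.
  (3) with fog=T forces cold = False.
  (5) with armed=F, idle=F forces key = True.
  Constraint (6) is violated (key=T, fog=T) — contradiction.
Both cases fail — unsatisfiable.

UNSATISFIABLE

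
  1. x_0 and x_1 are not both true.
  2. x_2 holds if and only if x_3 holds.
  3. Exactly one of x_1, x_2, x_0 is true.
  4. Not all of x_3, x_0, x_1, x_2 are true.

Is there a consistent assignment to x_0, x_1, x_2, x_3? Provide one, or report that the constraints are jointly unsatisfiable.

x_0 = True, x_1 = False, x_2 = False, x_3 = False

  (1) x_0=T, x_1=F — not both ✓
  (2) x_2=F, x_3=F — same ✓
  (3) {x_1, x_2, x_0}: 1 true — exactly one ✓
  (4) {x_3, x_0, x_1, x_2}: 1/4 true — not all ✓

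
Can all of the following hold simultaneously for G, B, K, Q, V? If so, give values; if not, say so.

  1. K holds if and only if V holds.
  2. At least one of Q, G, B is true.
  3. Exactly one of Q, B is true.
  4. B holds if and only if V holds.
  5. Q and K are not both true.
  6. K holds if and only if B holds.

G: True; B: False; K: False; Q: True; V: False

  (1) K=F, V=F — same ✓
  (2) {Q, G, B}: 2 true — at least one ✓
  (3) {Q, B}: 1 true — exactly one ✓
  (4) B=F, V=F — same ✓
  (5) Q=T, K=F — not both ✓
  (6) K=F, B=F — same ✓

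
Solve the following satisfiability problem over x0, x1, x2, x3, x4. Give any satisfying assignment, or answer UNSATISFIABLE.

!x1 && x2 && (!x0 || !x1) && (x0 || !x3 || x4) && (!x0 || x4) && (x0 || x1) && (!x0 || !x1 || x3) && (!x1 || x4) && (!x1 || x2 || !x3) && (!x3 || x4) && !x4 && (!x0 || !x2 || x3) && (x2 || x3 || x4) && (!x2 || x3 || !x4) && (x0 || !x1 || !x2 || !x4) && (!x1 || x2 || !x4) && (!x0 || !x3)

Case x1 = True:
  Clause (!x1) is falsified — contradiction.
Case x1 = False:
  (x2) forces x2 = True.
  (x0 || x1) forces x0 = True.
  (!x0 || x4) forces x4 = True.
  Clause (!x4) is falsified — contradiction.
Both cases fail, so the formula is unsatisfiable.

Unsatisfiable — no assignment works.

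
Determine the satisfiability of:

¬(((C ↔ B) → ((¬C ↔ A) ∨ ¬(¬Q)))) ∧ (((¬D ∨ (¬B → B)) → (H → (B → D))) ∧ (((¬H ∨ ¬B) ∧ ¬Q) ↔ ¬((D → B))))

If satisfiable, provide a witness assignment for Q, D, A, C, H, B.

Q=F, D=T, A=F, C=F, H=F, B=F

  ¬(((C ↔ B) → ((¬C ↔ A) ∨ ¬(¬Q)))) = True
    (C ↔ B) → ((¬C ↔ A) ∨ ¬(¬Q)) = False
      C ↔ B = True
      (¬C ↔ A) ∨ ¬(¬Q) = False
        ¬C ↔ A = False
          ¬C = True
        ¬(¬Q) = False
          ¬Q = True
  ((¬D ∨ (¬B → B)) → (H → (B → D))) ∧ (((¬H ∨ ¬B) ∧ ¬Q) ↔ ¬((D → B))) = True
    (¬D ∨ (¬B → B)) → (H → (B → D)) = True
      ¬D ∨ (¬B → B) = False
        ¬D = False
        ¬B → B = False
          ¬B = True
      H → (B → D) = True
        B → D = True
    ((¬H ∨ ¬B) ∧ ¬Q) ↔ ¬((D → B)) = True
      (¬H ∨ ¬B) ∧ ¬Q = True
        ¬H ∨ ¬B = True
          ¬H = True
          ¬B = True
        ¬Q = True
      ¬((D → B)) = True
        D → B = False
Both conjuncts True, so the formula holds.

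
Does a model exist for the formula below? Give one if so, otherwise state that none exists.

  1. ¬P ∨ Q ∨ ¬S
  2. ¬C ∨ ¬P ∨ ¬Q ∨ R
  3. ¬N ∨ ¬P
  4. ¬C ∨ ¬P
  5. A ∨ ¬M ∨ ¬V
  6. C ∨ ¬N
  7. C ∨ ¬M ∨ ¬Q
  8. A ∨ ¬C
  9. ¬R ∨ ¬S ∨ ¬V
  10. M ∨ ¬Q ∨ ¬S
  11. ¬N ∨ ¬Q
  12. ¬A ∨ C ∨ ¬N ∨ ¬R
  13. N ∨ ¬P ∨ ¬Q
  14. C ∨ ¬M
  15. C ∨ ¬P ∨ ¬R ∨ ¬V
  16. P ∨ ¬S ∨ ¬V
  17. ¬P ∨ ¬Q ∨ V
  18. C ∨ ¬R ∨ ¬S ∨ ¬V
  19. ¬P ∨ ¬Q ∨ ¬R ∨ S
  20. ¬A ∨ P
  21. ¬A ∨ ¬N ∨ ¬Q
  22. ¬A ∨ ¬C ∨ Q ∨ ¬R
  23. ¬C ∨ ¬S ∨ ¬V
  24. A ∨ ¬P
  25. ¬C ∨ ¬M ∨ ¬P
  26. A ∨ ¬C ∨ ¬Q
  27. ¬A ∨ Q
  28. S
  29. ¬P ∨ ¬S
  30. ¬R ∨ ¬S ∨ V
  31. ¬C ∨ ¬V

S = True; Q = False; A = False; C = False; M = False; V = False; R = False; P = False; N = False

Unit clause (S) forces S = True.
In (¬P ∨ ¬S) only ¬P is left, so P = False.
In (P ∨ ¬S ∨ ¬V) only ¬V is left, so V = False.
In (¬A ∨ P) only ¬A is left, so A = False.
In (¬R ∨ ¬S ∨ V) only ¬R is left, so R = False.
In (A ∨ ¬C) only ¬C is left, so C = False.
In (C ∨ ¬M) only ¬M is left, so M = False.
In (C ∨ ¬N) only ¬N is left, so N = False.
In (M ∨ ¬Q ∨ ¬S) only ¬Q is left, so Q = False.
All clauses satisfied.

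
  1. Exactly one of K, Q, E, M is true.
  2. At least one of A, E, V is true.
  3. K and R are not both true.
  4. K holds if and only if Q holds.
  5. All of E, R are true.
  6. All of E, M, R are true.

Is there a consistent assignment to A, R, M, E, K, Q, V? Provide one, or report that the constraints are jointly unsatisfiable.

The formula is unsatisfiable.

Case M = True:
  (1) with M=T forces K = False.
  (1) with M=T forces Q = False.
  (1) with M=T forces E = False.
  Constraint (5) is violated (E=F) — contradiction.
Case M = False:
  Constraint (6) is violated (M=F) — contradiction.
Both cases fail — unsatisfiable.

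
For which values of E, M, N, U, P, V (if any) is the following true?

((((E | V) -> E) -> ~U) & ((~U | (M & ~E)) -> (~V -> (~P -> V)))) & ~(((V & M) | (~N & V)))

E: False, M: False, N: True, U: False, P: False, V: True

  (((E | V) -> E) -> ~U) & ((~U | (M & ~E)) -> (~V -> (~P -> V))) = True
    ((E | V) -> E) -> ~U = True
      (E | V) -> E = False
        E | V = True
      ~U = True
    (~U | (M & ~E)) -> (~V -> (~P -> V)) = True
      ~U | (M & ~E) = True
        ~U = True
        M & ~E = False
          ~E = True
      ~V -> (~P -> V) = True
        ~V = False
        ~P -> V = True
          ~P = True
  ~(((V & M) | (~N & V))) = True
    (V & M) | (~N & V) = False
      V & M = False
      ~N & V = False
        ~N = False
Both conjuncts True, so the formula holds.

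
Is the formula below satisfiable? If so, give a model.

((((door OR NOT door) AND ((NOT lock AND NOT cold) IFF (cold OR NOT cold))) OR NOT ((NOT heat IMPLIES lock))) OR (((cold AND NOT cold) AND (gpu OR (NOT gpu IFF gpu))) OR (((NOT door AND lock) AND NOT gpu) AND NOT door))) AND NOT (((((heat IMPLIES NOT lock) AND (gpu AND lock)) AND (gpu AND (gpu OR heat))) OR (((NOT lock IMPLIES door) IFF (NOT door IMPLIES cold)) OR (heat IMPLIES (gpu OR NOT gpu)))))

The conjunct NOT (((((heat IMPLIES NOT lock) AND (gpu AND lock)) AND (gpu AND (gpu OR heat))) OR (((NOT lock IMPLIES door) IFF (NOT door IMPLIES cold)) OR (heat IMPLIES (gpu OR NOT gpu))))) is unsatisfiable on its own:
  gpu = True: this becomes NOT ((((heat IMPLIES NOT lock) AND lock) OR True)) = False.
  gpu = False: this becomes NOT ((False OR True)) = False.
So the whole conjunction is unsatisfiable.

The formula is unsatisfiable.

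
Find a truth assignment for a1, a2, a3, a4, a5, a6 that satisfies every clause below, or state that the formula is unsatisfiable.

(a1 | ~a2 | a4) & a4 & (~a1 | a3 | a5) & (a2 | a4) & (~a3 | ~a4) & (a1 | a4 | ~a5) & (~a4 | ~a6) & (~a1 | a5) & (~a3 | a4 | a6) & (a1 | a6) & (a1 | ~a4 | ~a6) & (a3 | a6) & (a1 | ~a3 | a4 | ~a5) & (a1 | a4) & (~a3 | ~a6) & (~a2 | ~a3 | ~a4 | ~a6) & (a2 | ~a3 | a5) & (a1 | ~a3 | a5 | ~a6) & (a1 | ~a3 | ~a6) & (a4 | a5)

Unsatisfiable

Case a4 = True:
  (~a3 | ~a4) forces a3 = False.
  (~a4 | ~a6) forces a6 = False.
  Clause (a3 | a6) is falsified — contradiction.
Case a4 = False:
  Clause (a4) is falsified — contradiction.
Both cases fail, so the formula is unsatisfiable.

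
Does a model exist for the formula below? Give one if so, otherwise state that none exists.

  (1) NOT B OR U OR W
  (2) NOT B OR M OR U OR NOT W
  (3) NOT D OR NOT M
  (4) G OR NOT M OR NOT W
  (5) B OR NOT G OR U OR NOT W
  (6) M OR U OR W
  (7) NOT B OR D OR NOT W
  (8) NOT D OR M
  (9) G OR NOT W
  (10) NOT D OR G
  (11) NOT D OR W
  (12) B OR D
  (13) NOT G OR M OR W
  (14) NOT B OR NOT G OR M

Set M = True.
  then (NOT D OR NOT M) forces D = False.
  then (B OR D) forces B = True.
  then (NOT B OR D OR NOT W) forces W = False.
  then (NOT B OR U OR W) forces U = True.
Set G = True.
All clauses satisfied.

M = True; W = False; U = True; D = False; G = True; B = True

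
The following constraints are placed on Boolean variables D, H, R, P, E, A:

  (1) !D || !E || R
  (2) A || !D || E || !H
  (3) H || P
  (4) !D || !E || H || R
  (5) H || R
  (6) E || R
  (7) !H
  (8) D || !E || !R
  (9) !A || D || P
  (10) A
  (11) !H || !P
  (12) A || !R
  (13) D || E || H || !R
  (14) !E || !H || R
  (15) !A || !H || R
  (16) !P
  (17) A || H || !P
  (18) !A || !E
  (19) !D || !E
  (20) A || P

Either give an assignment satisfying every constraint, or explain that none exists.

Unsatisfiable — no assignment works.

Case H = True:
  Clause (!H) is falsified — contradiction.
Case H = False:
  (H || P) forces P = True.
  Clause (!P) is falsified — contradiction.
Both cases fail, so the formula is unsatisfiable.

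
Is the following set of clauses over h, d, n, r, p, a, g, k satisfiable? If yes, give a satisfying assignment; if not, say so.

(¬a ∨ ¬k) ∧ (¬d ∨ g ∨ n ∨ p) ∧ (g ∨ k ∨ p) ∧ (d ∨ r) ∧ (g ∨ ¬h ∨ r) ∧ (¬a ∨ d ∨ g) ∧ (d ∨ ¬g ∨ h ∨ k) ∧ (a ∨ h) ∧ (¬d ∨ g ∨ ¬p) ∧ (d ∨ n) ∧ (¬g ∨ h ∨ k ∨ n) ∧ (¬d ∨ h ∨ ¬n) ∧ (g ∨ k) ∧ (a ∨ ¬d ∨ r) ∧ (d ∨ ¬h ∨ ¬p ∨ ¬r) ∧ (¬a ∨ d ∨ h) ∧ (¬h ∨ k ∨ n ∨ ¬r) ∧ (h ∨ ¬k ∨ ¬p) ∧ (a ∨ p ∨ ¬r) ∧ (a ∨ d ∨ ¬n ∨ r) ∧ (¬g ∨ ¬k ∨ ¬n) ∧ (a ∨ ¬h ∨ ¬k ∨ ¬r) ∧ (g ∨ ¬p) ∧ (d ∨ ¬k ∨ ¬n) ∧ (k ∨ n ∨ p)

h=T; d=T; n=T; r=F; p=T; a=T; g=T; k=F

Set h = True.
Set d = True.
Set n = True.
Set r = False.
  then (g ∨ ¬h ∨ r) forces g = True.
  then (a ∨ ¬d ∨ r) forces a = True.
  then (¬g ∨ ¬k ∨ ¬n) forces k = False.
Set p = True.
All clauses satisfied.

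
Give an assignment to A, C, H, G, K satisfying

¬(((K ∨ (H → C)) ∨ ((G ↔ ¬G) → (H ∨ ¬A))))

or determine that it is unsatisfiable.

Case H = True: the formula becomes ¬(((K ∨ C) ∨ True)) = False.
Case H = False: the formula becomes ¬((True ∨ ((G ↔ ¬G) → ¬A))) = False.
Both cases fail — unsatisfiable.

Unsatisfiable — no assignment works.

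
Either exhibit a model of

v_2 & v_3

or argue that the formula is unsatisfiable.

v_2: True, v_3: True

Both conjuncts True, so the formula holds.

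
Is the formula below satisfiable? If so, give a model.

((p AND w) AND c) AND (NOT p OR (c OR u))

w = True; p = True; c = True; u = False

  (p AND w) AND c = True
    p AND w = True
  NOT p OR (c OR u) = True
    NOT p = False
    c OR u = True
Both conjuncts True, so the formula holds.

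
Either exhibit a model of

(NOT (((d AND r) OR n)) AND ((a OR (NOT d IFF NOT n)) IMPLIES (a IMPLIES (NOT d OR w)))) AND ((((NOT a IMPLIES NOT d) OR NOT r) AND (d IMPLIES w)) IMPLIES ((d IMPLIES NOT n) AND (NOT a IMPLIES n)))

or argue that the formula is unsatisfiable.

n=F, w=F, d=F, a=T, r=F

  NOT (((d AND r) OR n)) AND ((a OR (NOT d IFF NOT n)) IMPLIES (a IMPLIES (NOT d OR w))) = True
    NOT (((d AND r) OR n)) = True
      (d AND r) OR n = False
        d AND r = False
    (a OR (NOT d IFF NOT n)) IMPLIES (a IMPLIES (NOT d OR w)) = True
      a OR (NOT d IFF NOT n) = True
        NOT d IFF NOT n = True
          NOT d = True
          NOT n = True
      a IMPLIES (NOT d OR w) = True
        NOT d OR w = True
          NOT d = True
  (((NOT a IMPLIES NOT d) OR NOT r) AND (d IMPLIES w)) IMPLIES ((d IMPLIES NOT n) AND (NOT a IMPLIES n)) = True
    ((NOT a IMPLIES NOT d) OR NOT r) AND (d IMPLIES w) = True
      (NOT a IMPLIES NOT d) OR NOT r = True
        NOT a IMPLIES NOT d = True
          NOT a = False
          NOT d = True
        NOT r = True
      d IMPLIES w = True
    (d IMPLIES NOT n) AND (NOT a IMPLIES n) = True
      d IMPLIES NOT n = True
        NOT n = True
      NOT a IMPLIES n = True
        NOT a = False
Both conjuncts True, so the formula holds.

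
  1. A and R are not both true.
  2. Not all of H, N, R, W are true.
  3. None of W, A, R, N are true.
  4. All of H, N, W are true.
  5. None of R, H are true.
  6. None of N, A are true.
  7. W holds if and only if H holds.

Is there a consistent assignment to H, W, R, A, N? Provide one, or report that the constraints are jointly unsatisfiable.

Unsatisfiable

Case H = True:
  Constraint (5) is violated (H=T) — contradiction.
Case H = False:
  Constraint (4) is violated (H=F) — contradiction.
Both cases fail — unsatisfiable.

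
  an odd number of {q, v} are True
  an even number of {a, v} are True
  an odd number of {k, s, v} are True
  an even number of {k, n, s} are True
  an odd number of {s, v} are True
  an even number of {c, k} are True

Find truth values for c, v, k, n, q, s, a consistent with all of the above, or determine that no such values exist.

c = False, v = False, k = False, n = True, q = True, s = True, a = False

{q, v}: 1 true → odd ✓
{a, v}: 0 true → even ✓
{k, s, v}: 1 true → odd ✓
{k, n, s}: 2 true → even ✓
{s, v}: 1 true → odd ✓
{c, k}: 0 true → even ✓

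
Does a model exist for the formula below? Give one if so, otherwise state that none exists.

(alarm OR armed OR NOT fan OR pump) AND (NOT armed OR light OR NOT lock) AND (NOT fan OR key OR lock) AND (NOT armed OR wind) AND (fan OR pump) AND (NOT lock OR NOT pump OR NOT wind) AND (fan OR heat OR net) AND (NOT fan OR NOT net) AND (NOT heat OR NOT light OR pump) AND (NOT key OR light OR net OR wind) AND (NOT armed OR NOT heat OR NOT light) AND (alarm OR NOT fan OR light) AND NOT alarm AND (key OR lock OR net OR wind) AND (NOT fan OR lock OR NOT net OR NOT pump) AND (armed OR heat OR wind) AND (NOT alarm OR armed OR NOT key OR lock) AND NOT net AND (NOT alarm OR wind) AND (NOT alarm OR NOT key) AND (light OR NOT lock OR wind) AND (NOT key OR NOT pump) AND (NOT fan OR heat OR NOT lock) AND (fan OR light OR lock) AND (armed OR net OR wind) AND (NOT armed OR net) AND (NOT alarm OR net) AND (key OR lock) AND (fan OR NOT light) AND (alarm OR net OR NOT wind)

The formula is unsatisfiable.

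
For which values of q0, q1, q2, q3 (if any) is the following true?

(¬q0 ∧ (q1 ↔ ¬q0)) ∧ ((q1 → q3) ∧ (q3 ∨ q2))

q0: False, q1: True, q2: True, q3: True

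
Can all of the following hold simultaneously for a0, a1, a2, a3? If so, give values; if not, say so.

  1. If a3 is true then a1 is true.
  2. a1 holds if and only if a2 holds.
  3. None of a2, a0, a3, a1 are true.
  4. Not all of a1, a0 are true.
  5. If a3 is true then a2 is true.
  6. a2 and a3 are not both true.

a0=F, a1=F, a2=F, a3=F

  (1) a3=F ⇒ a1: vacuous ✓
  (2) a1=F, a2=F — same ✓
  (3) {a2, a0, a3, a1}: 0 true — none ✓
  (4) {a1, a0}: 0/2 true — not all ✓
  (5) a3=F ⇒ a2: vacuous ✓
  (6) a2=F, a3=F — not both ✓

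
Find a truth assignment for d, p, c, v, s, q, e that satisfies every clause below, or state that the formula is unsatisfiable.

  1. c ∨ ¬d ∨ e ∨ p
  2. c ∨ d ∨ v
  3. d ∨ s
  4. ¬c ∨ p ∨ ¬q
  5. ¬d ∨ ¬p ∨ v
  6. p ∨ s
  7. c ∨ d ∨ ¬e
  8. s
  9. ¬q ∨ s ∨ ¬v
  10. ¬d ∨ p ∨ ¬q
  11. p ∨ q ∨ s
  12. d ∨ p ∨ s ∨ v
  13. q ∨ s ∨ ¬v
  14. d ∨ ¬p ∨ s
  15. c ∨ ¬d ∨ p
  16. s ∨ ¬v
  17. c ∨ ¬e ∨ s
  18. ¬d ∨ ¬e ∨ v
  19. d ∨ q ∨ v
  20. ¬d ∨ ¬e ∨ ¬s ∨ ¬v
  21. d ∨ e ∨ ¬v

Unit clause (s) forces s = True.
Set d = True.
Set p = False.
  then (¬d ∨ p ∨ ¬q) forces q = False.
  then (c ∨ ¬d ∨ p) forces c = True.
Set v = True.
  then (¬d ∨ ¬e ∨ ¬s ∨ ¬v) forces e = False.
All clauses satisfied.

d: True; p: False; c: True; v: True; s: True; q: False; e: False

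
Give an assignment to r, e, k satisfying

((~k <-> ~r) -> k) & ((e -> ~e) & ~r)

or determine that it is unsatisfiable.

r=F, e=F, k=T

  (~k <-> ~r) -> k = True
    ~k <-> ~r = False
      ~k = False
      ~r = True
  (e -> ~e) & ~r = True
    e -> ~e = True
      ~e = True
    ~r = True
Both conjuncts True, so the formula holds.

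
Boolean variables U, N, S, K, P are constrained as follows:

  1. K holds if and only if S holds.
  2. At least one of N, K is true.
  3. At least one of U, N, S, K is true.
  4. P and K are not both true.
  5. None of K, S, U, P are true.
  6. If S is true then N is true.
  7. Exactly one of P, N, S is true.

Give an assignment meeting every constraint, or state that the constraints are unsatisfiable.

U = False, N = True, S = False, K = False, P = False

  (1) K=F, S=F — same ✓
  (2) {N, K}: 1 true — at least one ✓
  (3) {U, N, S, K}: 1 true — at least one ✓
  (4) P=F, K=F — not both ✓
  (5) {K, S, U, P}: 0 true — none ✓
  (6) S=F ⇒ N: vacuous ✓
  (7) {P, N, S}: 1 true — exactly one ✓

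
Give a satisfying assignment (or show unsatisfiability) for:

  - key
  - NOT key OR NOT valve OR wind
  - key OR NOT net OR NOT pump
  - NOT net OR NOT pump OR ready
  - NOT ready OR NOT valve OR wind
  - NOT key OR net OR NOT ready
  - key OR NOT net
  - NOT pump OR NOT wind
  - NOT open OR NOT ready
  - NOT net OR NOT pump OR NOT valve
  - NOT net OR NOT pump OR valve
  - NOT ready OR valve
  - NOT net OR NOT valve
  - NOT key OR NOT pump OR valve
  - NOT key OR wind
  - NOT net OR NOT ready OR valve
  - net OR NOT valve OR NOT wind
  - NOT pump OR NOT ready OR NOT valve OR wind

Unit clause (key) forces key = True.
In (NOT key OR wind) only wind is left, so wind = True.
In (NOT pump OR NOT wind) only NOT pump is left, so pump = False.
Try valve = True:
  (NOT net OR NOT valve) forces net = False.
  clause (net OR NOT valve OR NOT wind) is falsified — backtrack.
So valve = False.
  then (NOT ready OR valve) forces ready = False.
Set net = True.
Set open = False.
All clauses satisfied.

pump = False, valve = False, ready = False, net = True, open = False, key = True, wind = True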